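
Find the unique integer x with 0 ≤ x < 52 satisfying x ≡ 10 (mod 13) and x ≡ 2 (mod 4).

Write x = 10 + 13·k. Then 13·k ≡ 2 − 10 ≡ 0 (mod 4).
Need 13⁻¹ mod 4. Extended Euclid on (4, 1):
4 = 4*1 + 0
13⁻¹ ≡ 1 (mod 4), so k ≡ 1·0 ≡ 0 (mod 4).
x = 10 + 13·0 = 10.

10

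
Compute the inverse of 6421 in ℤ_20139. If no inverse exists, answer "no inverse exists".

Run Euclid on (20139, 6421):
20139 = 3×6421 + 876
6421 = 7×876 + 289
876 = 3×289 + 9
289 = 32×9 + 1
9 = 9×1 + 0
gcd = 1, so the inverse exists. Back-substitute:
1 = 289 − 32·9
1 = −32·876 + 97·289
1 = 97·6421 − 711·876
1 = −711·20139 + 2230·6421
So 6421·2230 ≡ 1 (mod 20139).

2230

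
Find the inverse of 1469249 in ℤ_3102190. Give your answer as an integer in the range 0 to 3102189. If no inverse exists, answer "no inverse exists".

Extended Euclidean algorithm:
3102190 = 2×1469249 + 163692
1469249 = 8×163692 + 159713
163692 = 1×159713 + 3979
159713 = 40×3979 + 553
3979 = 7×553 + 108
553 = 5×108 + 13
108 = 8×13 + 4
13 = 3×4 + 1
4 = 4×1 + 0
gcd = 1, so the inverse exists. Back-substitute:
1 = 13 − 3·4
1 = −3·108 + 25·13
1 = 25·553 − 128·108
1 = −128·3979 + 921·553
1 = 921·159713 − 36968·3979
1 = −36968·163692 + 37889·159713
1 = 37889·1469249 − 340080·163692
1 = −340080·3102190 + 718049·1469249
So 1469249·718049 ≡ 1 (mod 3102190).

718049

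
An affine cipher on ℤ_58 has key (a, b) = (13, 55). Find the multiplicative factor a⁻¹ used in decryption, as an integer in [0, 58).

9

Run Euclid on (58, 13):
58 = 4*13 + 6
13 = 2*6 + 1
6 = 6*1 + 0
The gcd is 1. Working backward:
1 = 13 − 2·6
1 = −2·58 + 9·13
So 13·9 ≡ 1 (mod 58).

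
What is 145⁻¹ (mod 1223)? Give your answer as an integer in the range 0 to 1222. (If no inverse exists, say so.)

Extended Euclidean algorithm:
1223 = 8×145 + 63
145 = 2×63 + 19
63 = 3×19 + 6
19 = 3×6 + 1
6 = 6×1 + 0
The gcd is 1. Working backward:
1 = 19 − 3·6
1 = −3·63 + 10·19
1 = 10·145 − 23·63
1 = −23·1223 + 194·145
So 145·194 ≡ 1 (mod 1223).

194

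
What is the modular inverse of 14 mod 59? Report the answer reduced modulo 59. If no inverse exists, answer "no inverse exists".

Apply the Euclidean algorithm to 59 and 14:
59 = 4*14 + 3
14 = 4*3 + 2
3 = 1*2 + 1
2 = 2*1 + 0
gcd = 1, so the inverse exists. Back-substitute:
1 = 3 − 2
1 = −14 + 5·3
1 = 5·59 − 21·14
Hence 14⁻¹ ≡ -21 ≡ 38 (mod 59).

38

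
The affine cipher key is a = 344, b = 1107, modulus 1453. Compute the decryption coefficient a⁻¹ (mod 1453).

283

Apply the Euclidean algorithm to 1453 and 344:
1453 = 4×344 + 77
344 = 4×77 + 36
77 = 2×36 + 5
36 = 7×5 + 1
5 = 5×1 + 0
Since gcd(344, 1453) = 1, back-substitute to write 1 as a combination:
1 = 36 − 7·5
1 = −7·77 + 15·36
1 = 15·344 − 67·77
1 = −67·1453 + 283·344
So 344·283 ≡ 1 (mod 1453).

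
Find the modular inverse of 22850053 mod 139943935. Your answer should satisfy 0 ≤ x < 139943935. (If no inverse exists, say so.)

Apply the Euclidean algorithm to 139943935 and 22850053:
139943935 = 6·22850053 + 2843617
22850053 = 8·2843617 + 101117
2843617 = 28·101117 + 12341
101117 = 8·12341 + 2389
12341 = 5·2389 + 396
2389 = 6·396 + 13
396 = 30·13 + 6
13 = 2·6 + 1
6 = 6·1 + 0
The gcd is 1. Working backward:
1 = 13 − 2·6
1 = −2·396 + 61·13
1 = 61·2389 − 368·396
1 = −368·12341 + 1901·2389
1 = 1901·101117 − 15576·12341
1 = −15576·2843617 + 438029·101117
1 = 438029·22850053 − 3519808·2843617
1 = −3519808·139943935 + 21556877·22850053
So 22850053·21556877 ≡ 1 (mod 139943935).

21556877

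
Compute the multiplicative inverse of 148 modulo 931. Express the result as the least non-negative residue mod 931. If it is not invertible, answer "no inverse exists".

736

gcd(931, 148) by repeated division:
931 = 6·148 + 43
148 = 3·43 + 19
43 = 2·19 + 5
19 = 3·5 + 4
5 = 1·4 + 1
4 = 4·1 + 0
gcd = 1, so the inverse exists. Back-substitute:
1 = 5 − 4
1 = −19 + 4·5
1 = 4·43 − 9·19
1 = −9·148 + 31·43
1 = 31·931 − 195·148
So 148·(-195) ≡ 1 (mod 931), and -195 ≡ 736 (mod 931).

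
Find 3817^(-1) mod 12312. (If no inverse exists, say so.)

3961

Apply the Euclidean algorithm to 12312 and 3817:
12312 = 3*3817 + 861
3817 = 4*861 + 373
861 = 2*373 + 115
373 = 3*115 + 28
115 = 4*28 + 3
28 = 9*3 + 1
3 = 3*1 + 0
The gcd is 1. Working backward:
1 = 28 − 9·3
1 = −9·115 + 37·28
1 = 37·373 − 120·115
1 = −120·861 + 277·373
1 = 277·3817 − 1228·861
1 = −1228·12312 + 3961·3817
So 3817·3961 ≡ 1 (mod 12312).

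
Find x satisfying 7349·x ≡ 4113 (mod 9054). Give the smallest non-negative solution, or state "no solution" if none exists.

First find gcd(7349, 9054):
9054 = 1*7349 + 1705
7349 = 4*1705 + 529
1705 = 3*529 + 118
529 = 4*118 + 57
118 = 2*57 + 4
57 = 14*4 + 1
4 = 4*1 + 0
gcd = 1, so a unique solution mod 9054 exists.
Back-substitute for the Bézout coefficients:
1 = 57 − 14·4
1 = −14·118 + 29·57
1 = 29·529 − 130·118
1 = −130·1705 + 419·529
1 = 419·7349 − 1806·1705
1 = −1806·9054 + 2225·7349
So 7349·(2225) ≡ 1 (mod 9054), giving 7349⁻¹ ≡ 2225.
x ≡ 7349⁻¹·4113 ≡ 2225·4113 ≡ 6885 (mod 9054).

6885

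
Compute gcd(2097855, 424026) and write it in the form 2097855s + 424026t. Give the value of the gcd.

9

Euclidean algorithm:
2097855 = 4*424026 + 401751
424026 = 1*401751 + 22275
401751 = 18*22275 + 801
22275 = 27*801 + 648
801 = 1*648 + 153
648 = 4*153 + 36
153 = 4*36 + 9
36 = 4*9 + 0
gcd(2097855, 424026) = 9.
Express as a combination:
9 = 153 − 4·36
9 = −4·648 + 17·153
9 = 17·801 − 21·648
9 = −21·22275 + 584·801
9 = 584·401751 − 10533·22275
9 = −10533·424026 + 11117·401751
9 = 11117·2097855 − 55001·424026
So 9 = (11117)·2097855 + (-55001)·424026.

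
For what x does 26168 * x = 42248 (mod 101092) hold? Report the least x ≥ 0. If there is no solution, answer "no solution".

16397

First find gcd(26168, 101092):
101092 = 3*26168 + 22588
26168 = 1*22588 + 3580
22588 = 6*3580 + 1108
3580 = 3*1108 + 256
1108 = 4*256 + 84
256 = 3*84 + 4
84 = 21*4 + 0
gcd = 4 and 4 | 42248, so solutions exist. Divide through by 4: 6542x ≡ 10562 (mod 25273).
Now find 6542⁻¹ mod 25273:
25273 = 3*6542 + 5647
6542 = 1*5647 + 895
5647 = 6*895 + 277
895 = 3*277 + 64
277 = 4*64 + 21
64 = 3*21 + 1
21 = 21*1 + 0
Back-substitute:
1 = 64 − 3·21
1 = −3·277 + 13·64
1 = 13·895 − 42·277
1 = −42·5647 + 265·895
1 = 265·6542 − 307·5647
1 = −307·25273 + 1186·6542
So 6542⁻¹ ≡ 1186 (mod 25273).
Then x ≡ 1186·10562 ≡ 16397 (mod 25273); the smallest non-negative solution is x = 16397.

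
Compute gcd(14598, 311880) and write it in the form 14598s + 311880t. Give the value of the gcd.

Repeated division:
311880 = 21×14598 + 5322
14598 = 2×5322 + 3954
5322 = 1×3954 + 1368
3954 = 2×1368 + 1218
1368 = 1×1218 + 150
1218 = 8×150 + 18
150 = 8×18 + 6
18 = 3×6 + 0
gcd(14598, 311880) = 6.
Working backward:
6 = 150 − 8·18
6 = −8·1218 + 65·150
6 = 65·1368 − 73·1218
6 = −73·3954 + 211·1368
6 = 211·5322 − 284·3954
6 = −284·14598 + 779·5322
6 = 779·311880 − 16643·14598
So 6 = (779)·311880 + (-16643)·14598.

6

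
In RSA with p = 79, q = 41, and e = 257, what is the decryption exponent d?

φ(n) = (p−1)(q−1) = 78·40 = 3120.
Need d with 257·d ≡ 1 (mod 3120). Apply the extended Euclidean algorithm:
3120 = 12*257 + 36
257 = 7*36 + 5
36 = 7*5 + 1
5 = 5*1 + 0
Back-substitute:
1 = 36 − 7·5
1 = −7·257 + 50·36
1 = 50·3120 − 607·257
So 257·(-607) ≡ 1 (mod 3120), hence d ≡ -607 ≡ 2513 (mod 3120).

2513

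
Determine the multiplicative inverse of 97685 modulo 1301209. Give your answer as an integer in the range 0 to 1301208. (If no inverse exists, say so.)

no inverse exists

Compute gcd(97685, 1301209):
1301209 = 13·97685 + 31304
97685 = 3·31304 + 3773
31304 = 8·3773 + 1120
3773 = 3·1120 + 413
1120 = 2·413 + 294
413 = 1·294 + 119
294 = 2·119 + 56
119 = 2·56 + 7
56 = 8·7 + 0
gcd(97685, 1301209) = 7 ≠ 1, so 97685 has no multiplicative inverse modulo 1301209.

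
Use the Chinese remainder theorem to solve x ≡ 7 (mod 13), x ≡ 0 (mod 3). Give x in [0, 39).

Write x = 7 + 13·k. Then 13·k ≡ 0 − 7 ≡ 2 (mod 3).
Need 13⁻¹ mod 3. Extended Euclid on (3, 1):
3 = 3*1 + 0
13⁻¹ ≡ 1 (mod 3), so k ≡ 1·2 ≡ 2 (mod 3).
x = 7 + 13·2 = 33.

33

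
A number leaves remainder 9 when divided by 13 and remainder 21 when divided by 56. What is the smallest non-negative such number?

581

Write x = 9 + 13·k. Then 13·k ≡ 21 − 9 ≡ 12 (mod 56).
Need 13⁻¹ mod 56. Extended Euclid on (56, 13):
56 = 4×13 + 4
13 = 3×4 + 1
4 = 4×1 + 0
Back-substitute:
1 = 13 − 3·4
1 = −3·56 + 13·13
13⁻¹ ≡ 13 (mod 56), so k ≡ 13·12 ≡ 44 (mod 56).
x = 9 + 13·44 = 581.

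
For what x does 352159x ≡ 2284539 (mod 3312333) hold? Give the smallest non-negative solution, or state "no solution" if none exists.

First find gcd(352159, 3312333):
3312333 = 9·352159 + 142902
352159 = 2·142902 + 66355
142902 = 2·66355 + 10192
66355 = 6·10192 + 5203
10192 = 1·5203 + 4989
5203 = 1·4989 + 214
4989 = 23·214 + 67
214 = 3·67 + 13
67 = 5·13 + 2
13 = 6·2 + 1
2 = 2·1 + 0
gcd = 1, so a unique solution mod 3312333 exists.
Back-substitute for the Bézout coefficients:
1 = 13 − 6·2
1 = −6·67 + 31·13
1 = 31·214 − 99·67
1 = −99·4989 + 2308·214
1 = 2308·5203 − 2407·4989
1 = −2407·10192 + 4715·5203
1 = 4715·66355 − 30697·10192
1 = −30697·142902 + 66109·66355
1 = 66109·352159 − 162915·142902
1 = −162915·3312333 + 1532344·352159
So 352159·(1532344) ≡ 1 (mod 3312333), giving 352159⁻¹ ≡ 1532344.
x ≡ 352159⁻¹·2284539 ≡ 1532344·2284539 ≡ 876372 (mod 3312333).

876372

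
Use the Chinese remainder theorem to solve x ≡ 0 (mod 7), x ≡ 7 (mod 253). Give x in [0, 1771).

7

Write x = 0 + 7·k. Then 7·k ≡ 7 − 0 ≡ 7 (mod 253).
Need 7⁻¹ mod 253. Extended Euclid on (253, 7):
253 = 36*7 + 1
7 = 7*1 + 0
Back-substitute:
1 = 253 − 36·7
7⁻¹ ≡ 217 (mod 253), so k ≡ 217·7 ≡ 1 (mod 253).
x = 0 + 7·1 = 7.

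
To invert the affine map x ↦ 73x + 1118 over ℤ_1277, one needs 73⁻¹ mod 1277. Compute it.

Apply the Euclidean algorithm to 1277 and 73:
1277 = 17×73 + 36
73 = 2×36 + 1
36 = 36×1 + 0
The gcd is 1. Working backward:
1 = 73 − 2·36
1 = −2·1277 + 35·73
So 73·35 ≡ 1 (mod 1277).

35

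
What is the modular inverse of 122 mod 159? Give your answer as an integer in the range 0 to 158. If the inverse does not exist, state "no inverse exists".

Apply the Euclidean algorithm to 159 and 122:
159 = 1*122 + 37
122 = 3*37 + 11
37 = 3*11 + 4
11 = 2*4 + 3
4 = 1*3 + 1
3 = 3*1 + 0
gcd = 1, so the inverse exists. Back-substitute:
1 = 4 − 3
1 = −11 + 3·4
1 = 3·37 − 10·11
1 = −10·122 + 33·37
1 = 33·159 − 43·122
So 122·(-43) ≡ 1 (mod 159), and -43 ≡ 116 (mod 159).

116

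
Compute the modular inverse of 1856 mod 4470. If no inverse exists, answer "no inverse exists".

Euclidean algorithm on 4470, 1856:
4470 = 2*1856 + 758
1856 = 2*758 + 340
758 = 2*340 + 78
340 = 4*78 + 28
78 = 2*28 + 22
28 = 1*22 + 6
22 = 3*6 + 4
6 = 1*4 + 2
4 = 2*2 + 0
Since gcd = 2 > 1, 1856 is not a unit mod 4470.

no inverse exists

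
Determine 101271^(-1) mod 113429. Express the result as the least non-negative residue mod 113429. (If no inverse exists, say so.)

110117

Extended Euclidean algorithm:
113429 = 1*101271 + 12158
101271 = 8*12158 + 4007
12158 = 3*4007 + 137
4007 = 29*137 + 34
137 = 4*34 + 1
34 = 34*1 + 0
The gcd is 1. Working backward:
1 = 137 − 4·34
1 = −4·4007 + 117·137
1 = 117·12158 − 355·4007
1 = −355·101271 + 2957·12158
1 = 2957·113429 − 3312·101271
So 101271·(-3312) ≡ 1 (mod 113429), and -3312 ≡ 110117 (mod 113429).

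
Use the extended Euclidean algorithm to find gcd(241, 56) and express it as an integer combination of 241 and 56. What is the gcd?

1

Repeated division:
241 = 4*56 + 17
56 = 3*17 + 5
17 = 3*5 + 2
5 = 2*2 + 1
2 = 2*1 + 0
gcd(241, 56) = 1.
Back-substituting:
1 = 5 − 2·2
1 = −2·17 + 7·5
1 = 7·56 − 23·17
1 = −23·241 + 99·56
So 1 = (-23)·241 + (99)·56.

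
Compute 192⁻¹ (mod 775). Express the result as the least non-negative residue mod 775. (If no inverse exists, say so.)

Apply the Euclidean algorithm to 775 and 192:
775 = 4×192 + 7
192 = 27×7 + 3
7 = 2×3 + 1
3 = 3×1 + 0
gcd = 1, so the inverse exists. Back-substitute:
1 = 7 − 2·3
1 = −2·192 + 55·7
1 = 55·775 − 222·192
So 192·(-222) ≡ 1 (mod 775), and -222 ≡ 553 (mod 775).

553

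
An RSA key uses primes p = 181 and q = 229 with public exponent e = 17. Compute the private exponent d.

19313

φ(n) = (p−1)(q−1) = 180·228 = 41040.
Need d with 17·d ≡ 1 (mod 41040). Apply the extended Euclidean algorithm:
41040 = 2414·17 + 2
17 = 8·2 + 1
2 = 2·1 + 0
Back-substitute:
1 = 17 − 8·2
1 = −8·41040 + 19313·17
So 17·19313 ≡ 1 (mod 41040), hence d = 19313.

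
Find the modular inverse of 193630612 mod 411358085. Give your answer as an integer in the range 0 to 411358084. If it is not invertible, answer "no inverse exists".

Extended Euclidean algorithm:
411358085 = 2·193630612 + 24096861
193630612 = 8·24096861 + 855724
24096861 = 28·855724 + 136589
855724 = 6·136589 + 36190
136589 = 3·36190 + 28019
36190 = 1·28019 + 8171
28019 = 3·8171 + 3506
8171 = 2·3506 + 1159
3506 = 3·1159 + 29
1159 = 39·29 + 28
29 = 1·28 + 1
28 = 28·1 + 0
gcd = 1, so the inverse exists. Back-substitute:
1 = 29 − 28
1 = −1159 + 40·29
1 = 40·3506 − 121·1159
1 = −121·8171 + 282·3506
1 = 282·28019 − 967·8171
1 = −967·36190 + 1249·28019
1 = 1249·136589 − 4714·36190
1 = −4714·855724 + 29533·136589
1 = 29533·24096861 − 831638·855724
1 = −831638·193630612 + 6682637·24096861
1 = 6682637·411358085 − 14196912·193630612
Thus 193630612·(-14196912) ≡ 1 (mod 411358085); reducing, -14196912 mod 411358085 = 397161173.

397161173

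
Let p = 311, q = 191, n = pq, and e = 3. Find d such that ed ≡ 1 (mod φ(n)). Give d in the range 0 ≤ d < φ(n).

φ(n) = (p−1)(q−1) = 310·190 = 58900.
Need d with 3·d ≡ 1 (mod 58900). Apply the extended Euclidean algorithm:
58900 = 19633*3 + 1
3 = 3*1 + 0
Back-substitute:
1 = 58900 − 19633·3
So 3·(-19633) ≡ 1 (mod 58900), hence d ≡ -19633 ≡ 39267 (mod 58900).

39267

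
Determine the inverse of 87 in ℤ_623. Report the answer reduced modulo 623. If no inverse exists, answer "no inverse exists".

222

gcd(623, 87) by repeated division:
623 = 7×87 + 14
87 = 6×14 + 3
14 = 4×3 + 2
3 = 1×2 + 1
2 = 2×1 + 0
gcd = 1, so the inverse exists. Back-substitute:
1 = 3 − 2
1 = −14 + 5·3
1 = 5·87 − 31·14
1 = −31·623 + 222·87
So 87·222 ≡ 1 (mod 623).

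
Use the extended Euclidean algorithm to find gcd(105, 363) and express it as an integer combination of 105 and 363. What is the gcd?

3

Euclidean algorithm:
363 = 3*105 + 48
105 = 2*48 + 9
48 = 5*9 + 3
9 = 3*3 + 0
gcd(105, 363) = 3.
Working backward:
3 = 48 − 5·9
3 = −5·105 + 11·48
3 = 11·363 − 38·105
So 3 = (11)·363 + (-38)·105.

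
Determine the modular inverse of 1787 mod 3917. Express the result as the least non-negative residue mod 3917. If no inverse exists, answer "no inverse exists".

gcd(3917, 1787) by repeated division:
3917 = 2*1787 + 343
1787 = 5*343 + 72
343 = 4*72 + 55
72 = 1*55 + 17
55 = 3*17 + 4
17 = 4*4 + 1
4 = 4*1 + 0
Since gcd(1787, 3917) = 1, back-substitute to write 1 as a combination:
1 = 17 − 4·4
1 = −4·55 + 13·17
1 = 13·72 − 17·55
1 = −17·343 + 81·72
1 = 81·1787 − 422·343
1 = −422·3917 + 925·1787
So 1787·925 ≡ 1 (mod 3917).

925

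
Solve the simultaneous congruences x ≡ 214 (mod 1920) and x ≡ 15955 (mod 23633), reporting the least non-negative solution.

Write x = 214 + 1920·k. Then 1920·k ≡ 15955 − 214 ≡ 15741 (mod 23633).
Need 1920⁻¹ mod 23633. Extended Euclid on (23633, 1920):
23633 = 12*1920 + 593
1920 = 3*593 + 141
593 = 4*141 + 29
141 = 4*29 + 25
29 = 1*25 + 4
25 = 6*4 + 1
4 = 4*1 + 0
Back-substitute:
1 = 25 − 6·4
1 = −6·29 + 7·25
1 = 7·141 − 34·29
1 = −34·593 + 143·141
1 = 143·1920 − 463·593
1 = −463·23633 + 5699·1920
1920⁻¹ ≡ 5699 (mod 23633), so k ≡ 5699·15741 ≡ 20724 (mod 23633).
x = 214 + 1920·20724 = 39790294.

39790294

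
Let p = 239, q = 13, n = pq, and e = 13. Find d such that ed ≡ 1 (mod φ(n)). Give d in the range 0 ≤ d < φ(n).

2197

φ(n) = (p−1)(q−1) = 238·12 = 2856.
Need d with 13·d ≡ 1 (mod 2856). Apply the extended Euclidean algorithm:
2856 = 219·13 + 9
13 = 1·9 + 4
9 = 2·4 + 1
4 = 4·1 + 0
Back-substitute:
1 = 9 − 2·4
1 = −2·13 + 3·9
1 = 3·2856 − 659·13
So 13·(-659) ≡ 1 (mod 2856), hence d ≡ -659 ≡ 2197 (mod 2856).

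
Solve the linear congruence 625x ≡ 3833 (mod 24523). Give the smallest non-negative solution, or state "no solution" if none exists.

1144

First find gcd(625, 24523):
24523 = 39·625 + 148
625 = 4·148 + 33
148 = 4·33 + 16
33 = 2·16 + 1
16 = 16·1 + 0
gcd = 1, so a unique solution mod 24523 exists.
Back-substitute for the Bézout coefficients:
1 = 33 − 2·16
1 = −2·148 + 9·33
1 = 9·625 − 38·148
1 = −38·24523 + 1491·625
So 625·(1491) ≡ 1 (mod 24523), giving 625⁻¹ ≡ 1491.
x ≡ 625⁻¹·3833 ≡ 1491·3833 ≡ 1144 (mod 24523).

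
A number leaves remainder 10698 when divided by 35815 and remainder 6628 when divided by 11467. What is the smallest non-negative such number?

Write x = 10698 + 35815·k. Then 35815·k ≡ 6628 − 10698 ≡ 7397 (mod 11467).
Need 35815⁻¹ mod 11467. Extended Euclid on (11467, 1414):
11467 = 8·1414 + 155
1414 = 9·155 + 19
155 = 8·19 + 3
19 = 6·3 + 1
3 = 3·1 + 0
Back-substitute:
1 = 19 − 6·3
1 = −6·155 + 49·19
1 = 49·1414 − 447·155
1 = −447·11467 + 3625·1414
35815⁻¹ ≡ 3625 (mod 11467), so k ≡ 3625·7397 ≡ 4279 (mod 11467).
x = 10698 + 35815·4279 = 153263083.

153263083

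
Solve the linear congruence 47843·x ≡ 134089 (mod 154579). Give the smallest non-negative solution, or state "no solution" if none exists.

First find gcd(47843, 154579):
154579 = 3·47843 + 11050
47843 = 4·11050 + 3643
11050 = 3·3643 + 121
3643 = 30·121 + 13
121 = 9·13 + 4
13 = 3·4 + 1
4 = 4·1 + 0
gcd = 1, so a unique solution mod 154579 exists.
Back-substitute for the Bézout coefficients:
1 = 13 − 3·4
1 = −3·121 + 28·13
1 = 28·3643 − 843·121
1 = −843·11050 + 2557·3643
1 = 2557·47843 − 11071·11050
1 = −11071·154579 + 35770·47843
So 47843·(35770) ≡ 1 (mod 154579), giving 47843⁻¹ ≡ 35770.
x ≡ 47843⁻¹·134089 ≡ 35770·134089 ≡ 86318 (mod 154579).

86318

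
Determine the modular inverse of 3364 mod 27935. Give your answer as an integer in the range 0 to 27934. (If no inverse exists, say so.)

22064

Apply the Euclidean algorithm to 27935 and 3364:
27935 = 8*3364 + 1023
3364 = 3*1023 + 295
1023 = 3*295 + 138
295 = 2*138 + 19
138 = 7*19 + 5
19 = 3*5 + 4
5 = 1*4 + 1
4 = 4*1 + 0
Since gcd(3364, 27935) = 1, back-substitute to write 1 as a combination:
1 = 5 − 4
1 = −19 + 4·5
1 = 4·138 − 29·19
1 = −29·295 + 62·138
1 = 62·1023 − 215·295
1 = −215·3364 + 707·1023
1 = 707·27935 − 5871·3364
Thus 3364·(-5871) ≡ 1 (mod 27935); reducing, -5871 mod 27935 = 22064.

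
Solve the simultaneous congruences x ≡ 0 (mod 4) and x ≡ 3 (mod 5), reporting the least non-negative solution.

8

Write x = 0 + 4·k. Then 4·k ≡ 3 − 0 ≡ 3 (mod 5).
Need 4⁻¹ mod 5. Extended Euclid on (5, 4):
5 = 1*4 + 1
4 = 4*1 + 0
Back-substitute:
1 = 5 − 4
4⁻¹ ≡ 4 (mod 5), so k ≡ 4·3 ≡ 2 (mod 5).
x = 0 + 4·2 = 8.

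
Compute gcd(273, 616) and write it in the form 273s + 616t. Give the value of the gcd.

7

Apply Euclid's algorithm to 616 and 273:
616 = 2×273 + 70
273 = 3×70 + 63
70 = 1×63 + 7
63 = 9×7 + 0
gcd(273, 616) = 7.
Working backward:
7 = 70 − 63
7 = −273 + 4·70
7 = 4·616 − 9·273
So 7 = (4)·616 + (-9)·273.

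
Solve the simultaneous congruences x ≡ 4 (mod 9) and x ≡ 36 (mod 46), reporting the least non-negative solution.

220

Write x = 4 + 9·k. Then 9·k ≡ 36 − 4 ≡ 32 (mod 46).
Need 9⁻¹ mod 46. Extended Euclid on (46, 9):
46 = 5×9 + 1
9 = 9×1 + 0
Back-substitute:
1 = 46 − 5·9
9⁻¹ ≡ 41 (mod 46), so k ≡ 41·32 ≡ 24 (mod 46).
x = 4 + 9·24 = 220.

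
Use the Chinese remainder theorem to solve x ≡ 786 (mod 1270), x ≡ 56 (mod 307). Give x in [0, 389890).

350036

Write x = 786 + 1270·k. Then 1270·k ≡ 56 − 786 ≡ 191 (mod 307).
Need 1270⁻¹ mod 307. Extended Euclid on (307, 42):
307 = 7×42 + 13
42 = 3×13 + 3
13 = 4×3 + 1
3 = 3×1 + 0
Back-substitute:
1 = 13 − 4·3
1 = −4·42 + 13·13
1 = 13·307 − 95·42
1270⁻¹ ≡ 212 (mod 307), so k ≡ 212·191 ≡ 275 (mod 307).
x = 786 + 1270·275 = 350036.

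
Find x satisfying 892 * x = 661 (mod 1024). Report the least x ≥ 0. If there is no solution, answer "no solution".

gcd(892, 1024):
1024 = 1×892 + 132
892 = 6×132 + 100
132 = 1×100 + 32
100 = 3×32 + 4
32 = 8×4 + 0
gcd = 4, but 4 ∤ 661, so the congruence has no solution.

no solution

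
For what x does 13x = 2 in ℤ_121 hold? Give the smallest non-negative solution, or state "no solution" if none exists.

First find gcd(13, 121):
121 = 9*13 + 4
13 = 3*4 + 1
4 = 4*1 + 0
gcd = 1, so a unique solution mod 121 exists.
Back-substitute for the Bézout coefficients:
1 = 13 − 3·4
1 = −3·121 + 28·13
So 13·(28) ≡ 1 (mod 121), giving 13⁻¹ ≡ 28.
x ≡ 13⁻¹·2 ≡ 28·2 ≡ 56 (mod 121).

56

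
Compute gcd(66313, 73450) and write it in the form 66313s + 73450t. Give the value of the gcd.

13

Repeated division:
73450 = 1×66313 + 7137
66313 = 9×7137 + 2080
7137 = 3×2080 + 897
2080 = 2×897 + 286
897 = 3×286 + 39
286 = 7×39 + 13
39 = 3×13 + 0
gcd(66313, 73450) = 13.
Express as a combination:
13 = 286 − 7·39
13 = −7·897 + 22·286
13 = 22·2080 − 51·897
13 = −51·7137 + 175·2080
13 = 175·66313 − 1626·7137
13 = −1626·73450 + 1801·66313
So 13 = (-1626)·73450 + (1801)·66313.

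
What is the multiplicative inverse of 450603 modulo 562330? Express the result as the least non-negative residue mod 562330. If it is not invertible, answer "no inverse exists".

475127

gcd(562330, 450603) by repeated division:
562330 = 1*450603 + 111727
450603 = 4*111727 + 3695
111727 = 30*3695 + 877
3695 = 4*877 + 187
877 = 4*187 + 129
187 = 1*129 + 58
129 = 2*58 + 13
58 = 4*13 + 6
13 = 2*6 + 1
6 = 6*1 + 0
gcd = 1, so the inverse exists. Back-substitute:
1 = 13 − 2·6
1 = −2·58 + 9·13
1 = 9·129 − 20·58
1 = −20·187 + 29·129
1 = 29·877 − 136·187
1 = −136·3695 + 573·877
1 = 573·111727 − 17326·3695
1 = −17326·450603 + 69877·111727
1 = 69877·562330 − 87203·450603
So 450603·(-87203) ≡ 1 (mod 562330), and -87203 ≡ 475127 (mod 562330).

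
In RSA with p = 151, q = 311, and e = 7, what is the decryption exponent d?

φ(n) = (p−1)(q−1) = 150·310 = 46500.
Need d with 7·d ≡ 1 (mod 46500). Apply the extended Euclidean algorithm:
46500 = 6642·7 + 6
7 = 1·6 + 1
6 = 6·1 + 0
Back-substitute:
1 = 7 − 6
1 = −46500 + 6643·7
So 7·6643 ≡ 1 (mod 46500), hence d = 6643.

6643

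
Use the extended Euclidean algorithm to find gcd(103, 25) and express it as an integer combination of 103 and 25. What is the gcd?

1

Apply Euclid's algorithm to 103 and 25:
103 = 4·25 + 3
25 = 8·3 + 1
3 = 3·1 + 0
gcd(103, 25) = 1.
Back-substituting:
1 = 25 − 8·3
1 = −8·103 + 33·25
So 1 = (-8)·103 + (33)·25.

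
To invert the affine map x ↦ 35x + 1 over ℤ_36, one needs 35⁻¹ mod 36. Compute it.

35

Run Euclid on (36, 35):
36 = 1*35 + 1
35 = 35*1 + 0
Since gcd(35, 36) = 1, back-substitute to write 1 as a combination:
1 = 36 − 35
Hence 35⁻¹ ≡ -1 ≡ 35 (mod 36).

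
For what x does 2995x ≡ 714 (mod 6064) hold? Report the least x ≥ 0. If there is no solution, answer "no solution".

4078

First find gcd(2995, 6064):
6064 = 2*2995 + 74
2995 = 40*74 + 35
74 = 2*35 + 4
35 = 8*4 + 3
4 = 1*3 + 1
3 = 3*1 + 0
gcd = 1, so a unique solution mod 6064 exists.
Back-substitute for the Bézout coefficients:
1 = 4 − 3
1 = −35 + 9·4
1 = 9·74 − 19·35
1 = −19·2995 + 769·74
1 = 769·6064 − 1557·2995
So 2995·(-1557) ≡ 1 (mod 6064), giving 2995⁻¹ ≡ 4507.
x ≡ 2995⁻¹·714 ≡ 4507·714 ≡ 4078 (mod 6064).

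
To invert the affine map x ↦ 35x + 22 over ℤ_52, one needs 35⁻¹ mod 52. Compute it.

3

gcd(52, 35) by repeated division:
52 = 1×35 + 17
35 = 2×17 + 1
17 = 17×1 + 0
Since gcd(35, 52) = 1, back-substitute to write 1 as a combination:
1 = 35 − 2·17
1 = −2·52 + 3·35
So 35·3 ≡ 1 (mod 52).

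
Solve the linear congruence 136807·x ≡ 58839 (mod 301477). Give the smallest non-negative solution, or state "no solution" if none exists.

16691

First find gcd(136807, 301477):
301477 = 2*136807 + 27863
136807 = 4*27863 + 25355
27863 = 1*25355 + 2508
25355 = 10*2508 + 275
2508 = 9*275 + 33
275 = 8*33 + 11
33 = 3*11 + 0
gcd = 11 and 11 | 58839, so solutions exist. Divide through by 11: 12437x ≡ 5349 (mod 27407).
Now find 12437⁻¹ mod 27407:
27407 = 2×12437 + 2533
12437 = 4×2533 + 2305
2533 = 1×2305 + 228
2305 = 10×228 + 25
228 = 9×25 + 3
25 = 8×3 + 1
3 = 3×1 + 0
Back-substitute:
1 = 25 − 8·3
1 = −8·228 + 73·25
1 = 73·2305 − 738·228
1 = −738·2533 + 811·2305
1 = 811·12437 − 3982·2533
1 = −3982·27407 + 8775·12437
So 12437⁻¹ ≡ 8775 (mod 27407).
Then x ≡ 8775·5349 ≡ 16691 (mod 27407); the smallest non-negative solution is x = 16691.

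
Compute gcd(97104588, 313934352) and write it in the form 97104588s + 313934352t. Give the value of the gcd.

12

Repeated division:
313934352 = 3*97104588 + 22620588
97104588 = 4*22620588 + 6622236
22620588 = 3*6622236 + 2753880
6622236 = 2*2753880 + 1114476
2753880 = 2*1114476 + 524928
1114476 = 2*524928 + 64620
524928 = 8*64620 + 7968
64620 = 8*7968 + 876
7968 = 9*876 + 84
876 = 10*84 + 36
84 = 2*36 + 12
36 = 3*12 + 0
gcd(97104588, 313934352) = 12.
Working backward:
12 = 84 − 2·36
12 = −2·876 + 21·84
12 = 21·7968 − 191·876
12 = −191·64620 + 1549·7968
12 = 1549·524928 − 12583·64620
12 = −12583·1114476 + 26715·524928
12 = 26715·2753880 − 66013·1114476
12 = −66013·6622236 + 158741·2753880
12 = 158741·22620588 − 542236·6622236
12 = −542236·97104588 + 2327685·22620588
12 = 2327685·313934352 − 7525291·97104588
So 12 = (2327685)·313934352 + (-7525291)·97104588.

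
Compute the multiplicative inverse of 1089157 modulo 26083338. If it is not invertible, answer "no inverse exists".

17493817

Extended Euclidean algorithm:
26083338 = 23·1089157 + 1032727
1089157 = 1·1032727 + 56430
1032727 = 18·56430 + 16987
56430 = 3·16987 + 5469
16987 = 3·5469 + 580
5469 = 9·580 + 249
580 = 2·249 + 82
249 = 3·82 + 3
82 = 27·3 + 1
3 = 3·1 + 0
Since gcd(1089157, 26083338) = 1, back-substitute to write 1 as a combination:
1 = 82 − 27·3
1 = −27·249 + 82·82
1 = 82·580 − 191·249
1 = −191·5469 + 1801·580
1 = 1801·16987 − 5594·5469
1 = −5594·56430 + 18583·16987
1 = 18583·1032727 − 340088·56430
1 = −340088·1089157 + 358671·1032727
1 = 358671·26083338 − 8589521·1089157
Hence 1089157⁻¹ ≡ -8589521 ≡ 17493817 (mod 26083338).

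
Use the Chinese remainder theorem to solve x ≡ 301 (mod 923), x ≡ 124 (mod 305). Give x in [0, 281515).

Write x = 301 + 923·k. Then 923·k ≡ 124 − 301 ≡ 128 (mod 305).
Need 923⁻¹ mod 305. Extended Euclid on (305, 8):
305 = 38·8 + 1
8 = 8·1 + 0
Back-substitute:
1 = 305 − 38·8
923⁻¹ ≡ 267 (mod 305), so k ≡ 267·128 ≡ 16 (mod 305).
x = 301 + 923·16 = 15069.

15069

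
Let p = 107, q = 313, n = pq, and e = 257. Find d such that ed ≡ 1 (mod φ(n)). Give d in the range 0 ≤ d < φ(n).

21233

φ(n) = (p−1)(q−1) = 106·312 = 33072.
Need d with 257·d ≡ 1 (mod 33072). Apply the extended Euclidean algorithm:
33072 = 128·257 + 176
257 = 1·176 + 81
176 = 2·81 + 14
81 = 5·14 + 11
14 = 1·11 + 3
11 = 3·3 + 2
3 = 1·2 + 1
2 = 2·1 + 0
Back-substitute:
1 = 3 − 2
1 = −11 + 4·3
1 = 4·14 − 5·11
1 = −5·81 + 29·14
1 = 29·176 − 63·81
1 = −63·257 + 92·176
1 = 92·33072 − 11839·257
So 257·(-11839) ≡ 1 (mod 33072), hence d ≡ -11839 ≡ 21233 (mod 33072).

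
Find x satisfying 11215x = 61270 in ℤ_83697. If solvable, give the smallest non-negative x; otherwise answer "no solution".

First find gcd(11215, 83697):
83697 = 7·11215 + 5192
11215 = 2·5192 + 831
5192 = 6·831 + 206
831 = 4·206 + 7
206 = 29·7 + 3
7 = 2·3 + 1
3 = 3·1 + 0
gcd = 1, so a unique solution mod 83697 exists.
Back-substitute for the Bézout coefficients:
1 = 7 − 2·3
1 = −2·206 + 59·7
1 = 59·831 − 238·206
1 = −238·5192 + 1487·831
1 = 1487·11215 − 3212·5192
1 = −3212·83697 + 23971·11215
So 11215·(23971) ≡ 1 (mod 83697), giving 11215⁻¹ ≡ 23971.
x ≡ 11215⁻¹·61270 ≡ 23971·61270 ≡ 71911 (mod 83697).

71911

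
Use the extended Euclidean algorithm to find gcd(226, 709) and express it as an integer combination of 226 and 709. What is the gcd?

1

Euclidean algorithm:
709 = 3×226 + 31
226 = 7×31 + 9
31 = 3×9 + 4
9 = 2×4 + 1
4 = 4×1 + 0
gcd(226, 709) = 1.
Back-substituting:
1 = 9 − 2·4
1 = −2·31 + 7·9
1 = 7·226 − 51·31
1 = −51·709 + 160·226
So 1 = (-51)·709 + (160)·226.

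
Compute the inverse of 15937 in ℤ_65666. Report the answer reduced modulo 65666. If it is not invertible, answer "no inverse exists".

58579

Run Euclid on (65666, 15937):
65666 = 4*15937 + 1918
15937 = 8*1918 + 593
1918 = 3*593 + 139
593 = 4*139 + 37
139 = 3*37 + 28
37 = 1*28 + 9
28 = 3*9 + 1
9 = 9*1 + 0
The gcd is 1. Working backward:
1 = 28 − 3·9
1 = −3·37 + 4·28
1 = 4·139 − 15·37
1 = −15·593 + 64·139
1 = 64·1918 − 207·593
1 = −207·15937 + 1720·1918
1 = 1720·65666 − 7087·15937
Thus 15937·(-7087) ≡ 1 (mod 65666); reducing, -7087 mod 65666 = 58579.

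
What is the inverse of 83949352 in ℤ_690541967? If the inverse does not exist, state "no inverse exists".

Apply the Euclidean algorithm to 690541967 and 83949352:
690541967 = 8·83949352 + 18947151
83949352 = 4·18947151 + 8160748
18947151 = 2·8160748 + 2625655
8160748 = 3·2625655 + 283783
2625655 = 9·283783 + 71608
283783 = 3·71608 + 68959
71608 = 1·68959 + 2649
68959 = 26·2649 + 85
2649 = 31·85 + 14
85 = 6·14 + 1
14 = 14·1 + 0
gcd = 1, so the inverse exists. Back-substitute:
1 = 85 − 6·14
1 = −6·2649 + 187·85
1 = 187·68959 − 4868·2649
1 = −4868·71608 + 5055·68959
1 = 5055·283783 − 20033·71608
1 = −20033·2625655 + 185352·283783
1 = 185352·8160748 − 576089·2625655
1 = −576089·18947151 + 1337530·8160748
1 = 1337530·83949352 − 5926209·18947151
1 = −5926209·690541967 + 48747202·83949352
So 83949352·48747202 ≡ 1 (mod 690541967).

48747202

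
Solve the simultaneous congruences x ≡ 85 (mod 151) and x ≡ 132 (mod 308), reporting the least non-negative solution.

Write x = 85 + 151·k. Then 151·k ≡ 132 − 85 ≡ 47 (mod 308).
Need 151⁻¹ mod 308. Extended Euclid on (308, 151):
308 = 2*151 + 6
151 = 25*6 + 1
6 = 6*1 + 0
Back-substitute:
1 = 151 − 25·6
1 = −25·308 + 51·151
151⁻¹ ≡ 51 (mod 308), so k ≡ 51·47 ≡ 241 (mod 308).
x = 85 + 151·241 = 36476.

36476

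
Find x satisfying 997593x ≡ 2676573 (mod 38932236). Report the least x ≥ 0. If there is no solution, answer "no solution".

10513029

First find gcd(997593, 38932236):
38932236 = 39·997593 + 26109
997593 = 38·26109 + 5451
26109 = 4·5451 + 4305
5451 = 1·4305 + 1146
4305 = 3·1146 + 867
1146 = 1·867 + 279
867 = 3·279 + 30
279 = 9·30 + 9
30 = 3·9 + 3
9 = 3·3 + 0
gcd = 3 and 3 | 2676573, so solutions exist. Divide through by 3: 332531x ≡ 892191 (mod 12977412).
Now find 332531⁻¹ mod 12977412:
12977412 = 39×332531 + 8703
332531 = 38×8703 + 1817
8703 = 4×1817 + 1435
1817 = 1×1435 + 382
1435 = 3×382 + 289
382 = 1×289 + 93
289 = 3×93 + 10
93 = 9×10 + 3
10 = 3×3 + 1
3 = 3×1 + 0
Back-substitute:
1 = 10 − 3·3
1 = −3·93 + 28·10
1 = 28·289 − 87·93
1 = −87·382 + 115·289
1 = 115·1435 − 432·382
1 = −432·1817 + 547·1435
1 = 547·8703 − 2620·1817
1 = −2620·332531 + 100107·8703
1 = 100107·12977412 − 3906793·332531
So 332531·(-3906793) ≡ 1 (mod 12977412), i.e. 332531⁻¹ ≡ 9070619.
Then x ≡ 9070619·892191 ≡ 10513029 (mod 12977412); the smallest non-negative solution is x = 10513029.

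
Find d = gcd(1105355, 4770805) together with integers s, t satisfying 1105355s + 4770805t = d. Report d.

Repeated division:
4770805 = 4×1105355 + 349385
1105355 = 3×349385 + 57200
349385 = 6×57200 + 6185
57200 = 9×6185 + 1535
6185 = 4×1535 + 45
1535 = 34×45 + 5
45 = 9×5 + 0
gcd(1105355, 4770805) = 5.
Back-substituting:
5 = 1535 − 34·45
5 = −34·6185 + 137·1535
5 = 137·57200 − 1267·6185
5 = −1267·349385 + 7739·57200
5 = 7739·1105355 − 24484·349385
5 = −24484·4770805 + 105675·1105355
So 5 = (-24484)·4770805 + (105675)·1105355.

5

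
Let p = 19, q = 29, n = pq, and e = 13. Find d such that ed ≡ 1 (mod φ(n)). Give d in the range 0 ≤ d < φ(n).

349

φ(n) = (p−1)(q−1) = 18·28 = 504.
Need d with 13·d ≡ 1 (mod 504). Apply the extended Euclidean algorithm:
504 = 38·13 + 10
13 = 1·10 + 3
10 = 3·3 + 1
3 = 3·1 + 0
Back-substitute:
1 = 10 − 3·3
1 = −3·13 + 4·10
1 = 4·504 − 155·13
So 13·(-155) ≡ 1 (mod 504), hence d ≡ -155 ≡ 349 (mod 504).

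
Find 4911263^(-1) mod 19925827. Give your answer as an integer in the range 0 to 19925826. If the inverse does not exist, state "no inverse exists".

Extended Euclidean algorithm:
19925827 = 4·4911263 + 280775
4911263 = 17·280775 + 138088
280775 = 2·138088 + 4599
138088 = 30·4599 + 118
4599 = 38·118 + 115
118 = 1·115 + 3
115 = 38·3 + 1
3 = 3·1 + 0
Since gcd(4911263, 19925827) = 1, back-substitute to write 1 as a combination:
1 = 115 − 38·3
1 = −38·118 + 39·115
1 = 39·4599 − 1520·118
1 = −1520·138088 + 45639·4599
1 = 45639·280775 − 92798·138088
1 = −92798·4911263 + 1623205·280775
1 = 1623205·19925827 − 6585618·4911263
So 4911263·(-6585618) ≡ 1 (mod 19925827), and -6585618 ≡ 13340209 (mod 19925827).

13340209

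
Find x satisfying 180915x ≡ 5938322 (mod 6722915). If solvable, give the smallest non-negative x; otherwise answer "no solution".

no solution

gcd(180915, 6722915):
6722915 = 37·180915 + 29060
180915 = 6·29060 + 6555
29060 = 4·6555 + 2840
6555 = 2·2840 + 875
2840 = 3·875 + 215
875 = 4·215 + 15
215 = 14·15 + 5
15 = 3·5 + 0
gcd = 5, but 5 ∤ 5938322, so the congruence has no solution.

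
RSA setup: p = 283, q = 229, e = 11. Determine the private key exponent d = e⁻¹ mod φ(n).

58451

φ(n) = (p−1)(q−1) = 282·228 = 64296.
Need d with 11·d ≡ 1 (mod 64296). Apply the extended Euclidean algorithm:
64296 = 5845×11 + 1
11 = 11×1 + 0
Back-substitute:
1 = 64296 − 5845·11
So 11·(-5845) ≡ 1 (mod 64296), hence d ≡ -5845 ≡ 58451 (mod 64296).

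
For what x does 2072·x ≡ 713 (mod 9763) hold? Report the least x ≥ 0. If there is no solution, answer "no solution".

First find gcd(2072, 9763):
9763 = 4·2072 + 1475
2072 = 1·1475 + 597
1475 = 2·597 + 281
597 = 2·281 + 35
281 = 8·35 + 1
35 = 35·1 + 0
gcd = 1, so a unique solution mod 9763 exists.
Back-substitute for the Bézout coefficients:
1 = 281 − 8·35
1 = −8·597 + 17·281
1 = 17·1475 − 42·597
1 = −42·2072 + 59·1475
1 = 59·9763 − 278·2072
So 2072·(-278) ≡ 1 (mod 9763), giving 2072⁻¹ ≡ 9485.
x ≡ 2072⁻¹·713 ≡ 9485·713 ≡ 6809 (mod 9763).

6809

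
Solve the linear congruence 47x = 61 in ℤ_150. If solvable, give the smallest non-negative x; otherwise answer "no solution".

113

First find gcd(47, 150):
150 = 3·47 + 9
47 = 5·9 + 2
9 = 4·2 + 1
2 = 2·1 + 0
gcd = 1, so a unique solution mod 150 exists.
Back-substitute for the Bézout coefficients:
1 = 9 − 4·2
1 = −4·47 + 21·9
1 = 21·150 − 67·47
So 47·(-67) ≡ 1 (mod 150), giving 47⁻¹ ≡ 83.
x ≡ 47⁻¹·61 ≡ 83·61 ≡ 113 (mod 150).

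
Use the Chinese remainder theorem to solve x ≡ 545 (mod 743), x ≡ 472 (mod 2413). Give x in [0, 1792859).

Write x = 545 + 743·k. Then 743·k ≡ 472 − 545 ≡ 2340 (mod 2413).
Need 743⁻¹ mod 2413. Extended Euclid on (2413, 743):
2413 = 3*743 + 184
743 = 4*184 + 7
184 = 26*7 + 2
7 = 3*2 + 1
2 = 2*1 + 0
Back-substitute:
1 = 7 − 3·2
1 = −3·184 + 79·7
1 = 79·743 − 319·184
1 = −319·2413 + 1036·743
743⁻¹ ≡ 1036 (mod 2413), so k ≡ 1036·2340 ≡ 1588 (mod 2413).
x = 545 + 743·1588 = 1180429.

1180429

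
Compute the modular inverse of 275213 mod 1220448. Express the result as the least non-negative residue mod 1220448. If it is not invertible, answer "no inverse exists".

272069

gcd(1220448, 275213) by repeated division:
1220448 = 4·275213 + 119596
275213 = 2·119596 + 36021
119596 = 3·36021 + 11533
36021 = 3·11533 + 1422
11533 = 8·1422 + 157
1422 = 9·157 + 9
157 = 17·9 + 4
9 = 2·4 + 1
4 = 4·1 + 0
The gcd is 1. Working backward:
1 = 9 − 2·4
1 = −2·157 + 35·9
1 = 35·1422 − 317·157
1 = −317·11533 + 2571·1422
1 = 2571·36021 − 8030·11533
1 = −8030·119596 + 26661·36021
1 = 26661·275213 − 61352·119596
1 = −61352·1220448 + 272069·275213
So 275213·272069 ≡ 1 (mod 1220448).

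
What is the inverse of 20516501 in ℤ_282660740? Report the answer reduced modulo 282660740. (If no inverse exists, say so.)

226741861

Run Euclid on (282660740, 20516501):
282660740 = 13×20516501 + 15946227
20516501 = 1×15946227 + 4570274
15946227 = 3×4570274 + 2235405
4570274 = 2×2235405 + 99464
2235405 = 22×99464 + 47197
99464 = 2×47197 + 5070
47197 = 9×5070 + 1567
5070 = 3×1567 + 369
1567 = 4×369 + 91
369 = 4×91 + 5
91 = 18×5 + 1
5 = 5×1 + 0
Since gcd(20516501, 282660740) = 1, back-substitute to write 1 as a combination:
1 = 91 − 18·5
1 = −18·369 + 73·91
1 = 73·1567 − 310·369
1 = −310·5070 + 1003·1567
1 = 1003·47197 − 9337·5070
1 = −9337·99464 + 19677·47197
1 = 19677·2235405 − 442231·99464
1 = −442231·4570274 + 904139·2235405
1 = 904139·15946227 − 3154648·4570274
1 = −3154648·20516501 + 4058787·15946227
1 = 4058787·282660740 − 55918879·20516501
Hence 20516501⁻¹ ≡ -55918879 ≡ 226741861 (mod 282660740).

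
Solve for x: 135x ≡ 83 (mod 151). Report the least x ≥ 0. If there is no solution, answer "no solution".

First find gcd(135, 151):
151 = 1*135 + 16
135 = 8*16 + 7
16 = 2*7 + 2
7 = 3*2 + 1
2 = 2*1 + 0
gcd = 1, so a unique solution mod 151 exists.
Back-substitute for the Bézout coefficients:
1 = 7 − 3·2
1 = −3·16 + 7·7
1 = 7·135 − 59·16
1 = −59·151 + 66·135
So 135·(66) ≡ 1 (mod 151), giving 135⁻¹ ≡ 66.
x ≡ 135⁻¹·83 ≡ 66·83 ≡ 42 (mod 151).

42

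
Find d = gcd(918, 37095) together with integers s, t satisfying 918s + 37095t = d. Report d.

Repeated division:
37095 = 40*918 + 375
918 = 2*375 + 168
375 = 2*168 + 39
168 = 4*39 + 12
39 = 3*12 + 3
12 = 4*3 + 0
gcd(918, 37095) = 3.
Back-substituting:
3 = 39 − 3·12
3 = −3·168 + 13·39
3 = 13·375 − 29·168
3 = −29·918 + 71·375
3 = 71·37095 − 2869·918
So 3 = (71)·37095 + (-2869)·918.

3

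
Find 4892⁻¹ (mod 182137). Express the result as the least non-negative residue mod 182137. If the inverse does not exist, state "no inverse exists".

Run Euclid on (182137, 4892):
182137 = 37×4892 + 1133
4892 = 4×1133 + 360
1133 = 3×360 + 53
360 = 6×53 + 42
53 = 1×42 + 11
42 = 3×11 + 9
11 = 1×9 + 2
9 = 4×2 + 1
2 = 2×1 + 0
Since gcd(4892, 182137) = 1, back-substitute to write 1 as a combination:
1 = 9 − 4·2
1 = −4·11 + 5·9
1 = 5·42 − 19·11
1 = −19·53 + 24·42
1 = 24·360 − 163·53
1 = −163·1133 + 513·360
1 = 513·4892 − 2215·1133
1 = −2215·182137 + 82468·4892
So 4892·82468 ≡ 1 (mod 182137).

82468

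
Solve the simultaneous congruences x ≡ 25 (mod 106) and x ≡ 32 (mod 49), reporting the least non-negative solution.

Write x = 25 + 106·k. Then 106·k ≡ 32 − 25 ≡ 7 (mod 49).
Need 106⁻¹ mod 49. Extended Euclid on (49, 8):
49 = 6·8 + 1
8 = 8·1 + 0
Back-substitute:
1 = 49 − 6·8
106⁻¹ ≡ 43 (mod 49), so k ≡ 43·7 ≡ 7 (mod 49).
x = 25 + 106·7 = 767.

767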